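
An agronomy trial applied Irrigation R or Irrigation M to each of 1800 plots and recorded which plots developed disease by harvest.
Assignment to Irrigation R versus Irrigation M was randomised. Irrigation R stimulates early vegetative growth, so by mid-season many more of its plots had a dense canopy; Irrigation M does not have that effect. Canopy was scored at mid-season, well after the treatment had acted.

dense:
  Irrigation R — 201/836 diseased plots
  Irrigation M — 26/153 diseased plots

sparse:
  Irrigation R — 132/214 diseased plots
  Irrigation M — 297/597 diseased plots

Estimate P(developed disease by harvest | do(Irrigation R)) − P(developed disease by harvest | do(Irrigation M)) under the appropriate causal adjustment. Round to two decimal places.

The mid-season canopy-specific comparison favours Irrigation M throughout, but the pooled figures favour Irrigation R. The question is whether to condition on mid-season canopy.
Because the irrigation influences mid-season canopy, mid-season canopy is a post-treatment mediator, not a confounder. Stratifying on it would bias the estimate; the causal effect is the crude pooled difference.
The causal difference is the pooled difference: 0.317 − 0.431 = -0.114.

-0.11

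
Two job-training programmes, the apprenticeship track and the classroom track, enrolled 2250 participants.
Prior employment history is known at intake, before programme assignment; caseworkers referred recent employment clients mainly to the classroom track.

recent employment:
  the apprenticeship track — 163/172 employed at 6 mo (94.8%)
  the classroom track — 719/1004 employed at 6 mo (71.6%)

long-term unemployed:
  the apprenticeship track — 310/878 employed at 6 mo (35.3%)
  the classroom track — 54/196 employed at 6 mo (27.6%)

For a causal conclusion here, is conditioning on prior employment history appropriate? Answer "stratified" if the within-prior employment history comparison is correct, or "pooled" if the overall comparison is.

stratified

Within every prior employment history level the apprenticeship track has the higher rate, yet pooled the classroom track does — Simpson's reversal.
Prior employment history differs across programmes for reasons unrelated to any effect of the programme itself, and it separately predicts the outcome — a classic confounder. We must compare within prior employment history levels.
Within each level — recent employment: 94.8% vs 71.6%; long-term unemployed: 35.3% vs 27.6% — the apprenticeship track is higher every time.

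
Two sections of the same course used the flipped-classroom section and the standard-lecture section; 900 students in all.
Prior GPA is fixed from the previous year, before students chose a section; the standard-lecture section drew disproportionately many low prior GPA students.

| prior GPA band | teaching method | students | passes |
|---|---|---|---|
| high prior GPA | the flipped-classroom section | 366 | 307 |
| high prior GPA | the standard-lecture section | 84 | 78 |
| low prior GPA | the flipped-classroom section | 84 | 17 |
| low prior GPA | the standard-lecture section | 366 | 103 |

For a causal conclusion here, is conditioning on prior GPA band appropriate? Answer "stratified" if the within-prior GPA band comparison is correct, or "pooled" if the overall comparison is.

stratified

Nothing the teaching method does changes prior GPA band; the imbalance is an allocation artefact. With prior GPA band also predicting the outcome, the pooled figure is confounded, and the within-stratum comparison is the causal one.
Within each level — high prior GPA: 83.9% vs 92.9%; low prior GPA: 20.2% vs 28.1% — the standard-lecture section is higher every time.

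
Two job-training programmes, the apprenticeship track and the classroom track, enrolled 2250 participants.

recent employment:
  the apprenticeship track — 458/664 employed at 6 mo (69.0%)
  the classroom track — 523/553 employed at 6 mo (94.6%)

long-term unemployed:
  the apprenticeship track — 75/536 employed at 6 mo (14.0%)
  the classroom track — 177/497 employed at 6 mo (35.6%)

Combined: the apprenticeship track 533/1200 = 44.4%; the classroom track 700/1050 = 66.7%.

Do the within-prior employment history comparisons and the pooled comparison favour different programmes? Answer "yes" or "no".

Within each prior employment history level (recent employment 69.0% vs 94.6%; long-term unemployed 14.0% vs 35.6%), the classroom track has the higher rate every time. Pooled: 44.4% vs 66.7% — the classroom track has the higher rate overall. They agree.

no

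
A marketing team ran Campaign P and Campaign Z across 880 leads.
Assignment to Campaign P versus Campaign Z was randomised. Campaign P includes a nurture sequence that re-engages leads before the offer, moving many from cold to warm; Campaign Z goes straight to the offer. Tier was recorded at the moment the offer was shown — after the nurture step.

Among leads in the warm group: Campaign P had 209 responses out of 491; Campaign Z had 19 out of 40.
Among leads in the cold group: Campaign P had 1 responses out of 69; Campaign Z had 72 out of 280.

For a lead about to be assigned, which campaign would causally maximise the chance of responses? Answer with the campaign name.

Campaign P

Engagement tier lies on the pathway campaign → engagement tier → outcome, so adjusting for it blocks the indirect effect. For the total causal effect of campaign, use the unadjusted pooled rates.
Pooled: Campaign P 37.5% vs Campaign Z 28.4%; Campaign P is higher overall.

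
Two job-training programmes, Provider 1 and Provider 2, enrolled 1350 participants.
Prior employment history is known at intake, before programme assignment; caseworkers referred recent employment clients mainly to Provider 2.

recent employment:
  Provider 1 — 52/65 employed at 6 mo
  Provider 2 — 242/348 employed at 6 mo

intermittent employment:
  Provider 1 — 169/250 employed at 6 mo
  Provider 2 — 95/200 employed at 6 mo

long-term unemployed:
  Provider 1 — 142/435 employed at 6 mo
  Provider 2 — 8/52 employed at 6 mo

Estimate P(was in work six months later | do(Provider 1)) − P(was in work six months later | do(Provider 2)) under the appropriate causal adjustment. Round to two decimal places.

+0.16

The stratified and pooled comparisons disagree (Provider 1 wins within each prior employment history; Provider 2 wins overall), so the answer turns on the causal role of prior employment history.
Prior employment history is set before the programme has any effect — it is not caused by the programme — and it independently drives the outcome. That makes it a confounder, so the causal comparison is within prior employment history levels.
Adjusting over the population distribution of prior employment history: 0.306·(0.800−0.695) + 0.333·(0.676−0.475) + 0.361·(0.326−0.154) = +0.161.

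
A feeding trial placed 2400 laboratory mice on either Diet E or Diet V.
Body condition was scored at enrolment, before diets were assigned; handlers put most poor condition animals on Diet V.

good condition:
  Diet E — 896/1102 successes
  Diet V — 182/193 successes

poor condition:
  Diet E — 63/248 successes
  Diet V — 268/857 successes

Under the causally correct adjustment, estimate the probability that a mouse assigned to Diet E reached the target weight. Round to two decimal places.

0.56

Diet V is higher inside every starting body condition stratum but Diet E is higher in aggregate. Whether to stratify depends on how starting body condition relates to the diet.
Starting body condition satisfies the back-door criterion: it is not a descendant of the diet, and it blocks the spurious path from diet to outcome. Adjusting for it (i.e., using the within-starting body condition rates) gives the causal effect.
Standardising Diet E to the population starting body condition mix: 0.540·896/1102 + 0.460·63/248 = 0.556.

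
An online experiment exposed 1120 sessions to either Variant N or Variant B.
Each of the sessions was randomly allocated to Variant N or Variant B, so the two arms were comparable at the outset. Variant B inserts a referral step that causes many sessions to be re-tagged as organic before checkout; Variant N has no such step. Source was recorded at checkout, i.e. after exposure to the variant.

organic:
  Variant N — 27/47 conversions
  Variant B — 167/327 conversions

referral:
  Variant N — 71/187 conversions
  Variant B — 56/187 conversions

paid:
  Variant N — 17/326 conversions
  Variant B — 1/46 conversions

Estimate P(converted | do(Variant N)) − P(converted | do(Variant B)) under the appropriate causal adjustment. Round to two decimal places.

-0.19

The traffic source-specific comparison favours Variant N throughout, but the pooled figures favour Variant B. The question is whether to condition on traffic source.
Traffic source is recorded after the variant and is itself shifted by it — it sits on the causal path from variant to outcome. Conditioning on a mediator would strip out part of the effect we want; the pooled comparison gives the total causal effect.
The causal difference is the pooled difference: 0.205 − 0.400 = -0.195.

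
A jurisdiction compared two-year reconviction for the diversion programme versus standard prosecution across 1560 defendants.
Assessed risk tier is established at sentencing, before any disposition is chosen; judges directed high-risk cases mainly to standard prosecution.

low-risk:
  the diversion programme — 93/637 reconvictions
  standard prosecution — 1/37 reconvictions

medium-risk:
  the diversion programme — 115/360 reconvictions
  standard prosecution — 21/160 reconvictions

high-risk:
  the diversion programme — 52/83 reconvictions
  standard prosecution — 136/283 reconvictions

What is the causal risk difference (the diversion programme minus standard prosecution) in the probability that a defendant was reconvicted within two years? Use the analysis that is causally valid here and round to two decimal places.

+0.15

Within every assessed risk tier level standard prosecution has the lower rate, yet pooled the diversion programme does — Simpson's reversal.
Assessed risk tier is set before the disposition has any effect — it is not caused by the disposition — and it independently drives the outcome. That makes it a confounder, so the causal comparison is within assessed risk tier levels.
Adjusting over the population distribution of assessed risk tier: 0.432·(0.146−0.027) + 0.333·(0.319−0.131) + 0.235·(0.627−0.481) = +0.148.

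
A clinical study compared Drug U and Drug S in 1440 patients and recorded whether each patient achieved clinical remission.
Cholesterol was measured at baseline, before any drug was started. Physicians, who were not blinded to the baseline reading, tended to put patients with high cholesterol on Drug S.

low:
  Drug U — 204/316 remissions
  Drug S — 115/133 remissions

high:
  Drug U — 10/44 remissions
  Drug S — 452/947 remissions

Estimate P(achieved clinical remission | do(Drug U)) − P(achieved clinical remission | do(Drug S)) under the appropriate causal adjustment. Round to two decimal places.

-0.24

The stratified and pooled comparisons disagree (Drug S wins within each cholesterol; Drug U wins overall), so the answer turns on the causal role of cholesterol.
Since cholesterol is a pre-existing factor (not a product of the drug) and it affects the outcome on its own, it is a confounder. The stratified rates, not the pooled rate, identify the causal effect.
Adjusting over the population distribution of cholesterol: 0.312·(0.646−0.865) + 0.688·(0.227−0.477) = -0.240.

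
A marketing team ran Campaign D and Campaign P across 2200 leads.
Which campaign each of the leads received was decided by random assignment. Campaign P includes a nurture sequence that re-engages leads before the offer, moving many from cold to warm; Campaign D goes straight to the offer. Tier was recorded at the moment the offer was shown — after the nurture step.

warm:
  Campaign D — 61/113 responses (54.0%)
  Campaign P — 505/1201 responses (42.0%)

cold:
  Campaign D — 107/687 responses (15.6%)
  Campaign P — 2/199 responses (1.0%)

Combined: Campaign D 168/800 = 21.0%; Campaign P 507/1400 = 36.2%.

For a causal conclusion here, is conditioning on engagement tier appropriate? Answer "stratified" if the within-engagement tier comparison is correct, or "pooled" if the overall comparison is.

pooled

The stratified and pooled comparisons disagree (Campaign D wins within each engagement tier; Campaign P wins overall), so the answer turns on the causal role of engagement tier.
Engagement tier is recorded after the campaign and is itself shifted by it — it sits on the causal path from campaign to outcome. Conditioning on a mediator would strip out part of the effect we want; the pooled comparison gives the total causal effect.
Pooled: Campaign D 21.0% vs Campaign P 36.2%; Campaign P is higher overall.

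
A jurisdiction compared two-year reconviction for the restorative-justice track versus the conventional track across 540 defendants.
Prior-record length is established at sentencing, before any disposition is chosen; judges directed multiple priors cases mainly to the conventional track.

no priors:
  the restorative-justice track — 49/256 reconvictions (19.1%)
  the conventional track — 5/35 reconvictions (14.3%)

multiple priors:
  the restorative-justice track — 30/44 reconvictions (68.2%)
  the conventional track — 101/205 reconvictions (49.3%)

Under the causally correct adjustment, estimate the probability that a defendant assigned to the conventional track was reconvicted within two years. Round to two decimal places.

0.30

Nothing the disposition does changes prior-record length; the imbalance is an allocation artefact. With prior-record length also predicting the outcome, the pooled figure is confounded, and the within-stratum comparison is the causal one.
Standardising the conventional track to the population prior-record length mix: 0.539·5/35 + 0.461·101/205 = 0.304.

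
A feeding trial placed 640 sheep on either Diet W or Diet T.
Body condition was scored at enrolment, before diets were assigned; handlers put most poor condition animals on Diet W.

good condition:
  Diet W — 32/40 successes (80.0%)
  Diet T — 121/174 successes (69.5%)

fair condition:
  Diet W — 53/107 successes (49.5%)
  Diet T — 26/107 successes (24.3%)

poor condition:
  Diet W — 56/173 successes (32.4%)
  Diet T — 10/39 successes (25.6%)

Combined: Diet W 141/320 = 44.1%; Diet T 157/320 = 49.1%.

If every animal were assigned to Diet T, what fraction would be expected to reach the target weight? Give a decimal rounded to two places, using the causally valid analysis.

Starting body condition satisfies the back-door criterion: it is not a descendant of the diet, and it blocks the spurious path from diet to outcome. Adjusting for it (i.e., using the within-starting body condition rates) gives the causal effect.
Standardising Diet T to the population starting body condition mix: 0.334·121/174 + 0.334·26/107 + 0.331·10/39 = 0.399.

0.40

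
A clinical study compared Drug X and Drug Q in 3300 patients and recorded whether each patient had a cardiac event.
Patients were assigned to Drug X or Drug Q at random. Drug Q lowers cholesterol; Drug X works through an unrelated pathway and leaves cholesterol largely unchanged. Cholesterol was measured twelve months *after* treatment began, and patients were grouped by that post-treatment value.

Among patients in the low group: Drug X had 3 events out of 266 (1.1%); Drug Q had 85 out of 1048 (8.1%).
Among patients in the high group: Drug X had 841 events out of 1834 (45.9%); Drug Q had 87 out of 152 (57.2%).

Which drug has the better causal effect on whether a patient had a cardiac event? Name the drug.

Drug X is lower inside every cholesterol stratum but Drug Q is lower in aggregate. Whether to stratify depends on how cholesterol relates to the drug.
The distribution of cholesterol is itself part of what the drug does — it is an intermediate outcome. Holding it fixed would remove that part of the effect; the total effect is the pooled difference.
Pooled: Drug X 40.2% vs Drug Q 14.3%; Drug Q is lower overall.

Drug Q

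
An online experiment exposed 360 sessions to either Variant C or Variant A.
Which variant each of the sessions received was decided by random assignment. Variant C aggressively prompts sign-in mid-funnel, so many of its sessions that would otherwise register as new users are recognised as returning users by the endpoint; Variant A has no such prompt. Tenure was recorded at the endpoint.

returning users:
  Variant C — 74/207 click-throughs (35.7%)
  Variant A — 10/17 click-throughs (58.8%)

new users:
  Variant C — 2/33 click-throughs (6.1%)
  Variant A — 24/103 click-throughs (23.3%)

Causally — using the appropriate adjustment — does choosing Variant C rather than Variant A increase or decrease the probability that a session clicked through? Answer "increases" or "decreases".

Variant A is higher inside every user tenure stratum but Variant C is higher in aggregate. Whether to stratify depends on how user tenure relates to the variant.
Stratifying would compare variants among sessions the variants themselves sorted into user tenure groups — a form of selection on an intermediate. The unconditioned pooled rates give the total causal effect.
Pooled: Variant C 31.7% vs Variant A 28.3%; Variant C is higher overall.

increases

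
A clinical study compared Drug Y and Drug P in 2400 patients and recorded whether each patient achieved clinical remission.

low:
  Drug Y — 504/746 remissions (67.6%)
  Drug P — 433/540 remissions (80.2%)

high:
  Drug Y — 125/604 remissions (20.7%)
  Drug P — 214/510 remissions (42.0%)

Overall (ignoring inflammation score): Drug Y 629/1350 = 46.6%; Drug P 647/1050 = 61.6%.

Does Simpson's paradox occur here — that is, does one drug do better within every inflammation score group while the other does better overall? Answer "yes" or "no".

no

Within each inflammation score level (low 67.6% vs 80.2%; high 20.7% vs 42.0%), Drug P has the higher rate every time. Pooled: 46.6% vs 61.6% — Drug P has the higher rate overall. They agree.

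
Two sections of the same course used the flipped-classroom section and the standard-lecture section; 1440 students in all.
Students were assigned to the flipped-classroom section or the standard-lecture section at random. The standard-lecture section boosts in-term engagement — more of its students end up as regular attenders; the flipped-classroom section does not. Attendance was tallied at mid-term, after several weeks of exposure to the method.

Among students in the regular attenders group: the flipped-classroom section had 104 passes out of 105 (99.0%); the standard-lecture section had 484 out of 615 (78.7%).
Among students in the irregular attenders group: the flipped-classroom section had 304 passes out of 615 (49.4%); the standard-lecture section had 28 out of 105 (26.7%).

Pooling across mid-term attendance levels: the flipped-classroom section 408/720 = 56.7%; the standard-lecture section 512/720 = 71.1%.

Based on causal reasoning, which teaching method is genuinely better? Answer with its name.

The stratified and pooled comparisons disagree (the flipped-classroom section wins within each mid-term attendance; the standard-lecture section wins overall), so the answer turns on the causal role of mid-term attendance.
Mid-term attendance is downstream of the teaching method. One should not condition on a consequence of treatment, so the overall rates are the right comparison.
Pooled: the flipped-classroom section 56.7% vs the standard-lecture section 71.1%; the standard-lecture section is higher overall.

the standard-lecture section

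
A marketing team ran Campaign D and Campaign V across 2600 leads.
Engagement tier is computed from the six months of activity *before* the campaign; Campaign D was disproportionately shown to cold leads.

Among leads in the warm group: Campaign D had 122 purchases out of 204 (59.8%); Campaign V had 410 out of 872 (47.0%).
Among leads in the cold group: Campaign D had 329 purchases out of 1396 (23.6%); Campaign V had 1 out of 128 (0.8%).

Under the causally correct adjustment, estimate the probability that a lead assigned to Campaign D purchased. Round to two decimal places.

0.39

The stratified and pooled comparisons disagree (Campaign D wins within each engagement tier; Campaign V wins overall), so the answer turns on the causal role of engagement tier.
Engagement tier is set before the campaign has any effect — it is not caused by the campaign — and it independently drives the outcome. That makes it a confounder, so the causal comparison is within engagement tier levels.
Standardising Campaign D to the population engagement tier mix: 0.414·122/204 + 0.586·329/1396 = 0.386.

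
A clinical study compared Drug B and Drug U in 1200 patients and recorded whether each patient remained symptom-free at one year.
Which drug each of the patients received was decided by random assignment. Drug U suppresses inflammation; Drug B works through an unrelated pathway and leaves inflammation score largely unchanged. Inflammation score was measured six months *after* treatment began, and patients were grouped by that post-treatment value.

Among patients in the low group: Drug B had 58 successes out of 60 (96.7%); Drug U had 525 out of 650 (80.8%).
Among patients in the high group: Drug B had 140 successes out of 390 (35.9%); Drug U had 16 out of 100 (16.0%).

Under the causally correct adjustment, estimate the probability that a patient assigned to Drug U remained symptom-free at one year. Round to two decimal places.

0.72

Inflammation score is recorded after the drug and is itself shifted by it — it sits on the causal path from drug to outcome. Conditioning on a mediator would strip out part of the effect we want; the pooled comparison gives the total causal effect.
So P(outcome | do(Drug U)) is just the pooled rate for Drug U: 541/750 = 0.721.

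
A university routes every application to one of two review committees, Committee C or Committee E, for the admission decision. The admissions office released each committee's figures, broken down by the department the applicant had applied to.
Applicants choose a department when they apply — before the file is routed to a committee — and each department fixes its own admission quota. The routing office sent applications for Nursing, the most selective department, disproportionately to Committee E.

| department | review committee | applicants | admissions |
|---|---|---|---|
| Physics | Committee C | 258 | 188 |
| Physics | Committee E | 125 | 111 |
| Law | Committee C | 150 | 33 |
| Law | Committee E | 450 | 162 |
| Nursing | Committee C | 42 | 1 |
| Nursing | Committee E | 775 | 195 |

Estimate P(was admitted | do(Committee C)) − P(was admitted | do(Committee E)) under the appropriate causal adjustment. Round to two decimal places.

-0.18

Department satisfies the back-door criterion: it is not a descendant of the review committee, and it blocks the spurious path from review committee to outcome. Adjusting for it (i.e., using the within-department rates) gives the causal effect.
Adjusting over the population distribution of department: 0.213·(0.729−0.888) + 0.333·(0.220−0.360) + 0.454·(0.024−0.252) = -0.184.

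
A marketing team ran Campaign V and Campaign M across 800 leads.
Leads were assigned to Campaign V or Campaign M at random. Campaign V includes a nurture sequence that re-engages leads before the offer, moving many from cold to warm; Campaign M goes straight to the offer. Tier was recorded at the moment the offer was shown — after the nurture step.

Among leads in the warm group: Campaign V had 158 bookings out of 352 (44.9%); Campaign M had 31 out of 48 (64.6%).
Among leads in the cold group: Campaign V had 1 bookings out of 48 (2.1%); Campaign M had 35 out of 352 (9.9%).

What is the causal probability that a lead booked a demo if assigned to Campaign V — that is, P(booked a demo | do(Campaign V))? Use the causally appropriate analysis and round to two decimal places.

The engagement tier-specific comparison favours Campaign M throughout, but the pooled figures favour Campaign V. The question is whether to condition on engagement tier.
Engagement tier lies on the pathway campaign → engagement tier → outcome, so adjusting for it blocks the indirect effect. For the total causal effect of campaign, use the unadjusted pooled rates.
So P(outcome | do(Campaign V)) is just the pooled rate for Campaign V: 159/400 = 0.398.

0.40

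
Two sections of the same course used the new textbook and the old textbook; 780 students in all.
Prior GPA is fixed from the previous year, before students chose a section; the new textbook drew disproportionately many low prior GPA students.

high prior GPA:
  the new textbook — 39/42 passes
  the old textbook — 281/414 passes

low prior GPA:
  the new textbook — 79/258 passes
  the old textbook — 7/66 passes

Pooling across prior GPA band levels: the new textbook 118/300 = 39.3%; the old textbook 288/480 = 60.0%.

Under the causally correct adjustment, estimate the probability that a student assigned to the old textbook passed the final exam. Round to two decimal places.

0.44

The stratified and pooled comparisons disagree (the new textbook wins within each prior GPA band; the old textbook wins overall), so the answer turns on the causal role of prior GPA band.
Since prior GPA band is a pre-existing factor (not a product of the teaching method) and it affects the outcome on its own, it is a confounder. The stratified rates, not the pooled rate, identify the causal effect.
Standardising the old textbook to the population prior GPA band mix: 0.585·281/414 + 0.415·7/66 = 0.441.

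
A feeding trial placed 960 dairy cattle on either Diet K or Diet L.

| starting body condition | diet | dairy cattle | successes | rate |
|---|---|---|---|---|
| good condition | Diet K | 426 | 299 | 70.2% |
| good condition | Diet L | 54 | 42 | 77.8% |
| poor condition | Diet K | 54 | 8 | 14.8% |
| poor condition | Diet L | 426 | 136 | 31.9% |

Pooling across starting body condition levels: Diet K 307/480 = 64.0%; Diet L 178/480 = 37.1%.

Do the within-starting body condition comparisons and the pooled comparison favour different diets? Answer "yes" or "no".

Within each starting body condition level (good condition 70.2% vs 77.8%; poor condition 14.8% vs 31.9%), Diet L has the higher rate every time. Pooled: 64.0% vs 37.1% — Diet K has the higher rate overall. The two comparisons disagree.

yes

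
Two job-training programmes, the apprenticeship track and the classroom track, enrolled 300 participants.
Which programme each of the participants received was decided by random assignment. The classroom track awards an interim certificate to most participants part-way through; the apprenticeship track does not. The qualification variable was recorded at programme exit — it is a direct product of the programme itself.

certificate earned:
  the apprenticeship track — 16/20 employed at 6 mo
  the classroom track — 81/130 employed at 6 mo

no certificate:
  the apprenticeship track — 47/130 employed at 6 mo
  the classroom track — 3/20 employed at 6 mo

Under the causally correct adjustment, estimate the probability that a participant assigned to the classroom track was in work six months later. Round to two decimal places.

the apprenticeship track is higher inside every qualification attained during the programme stratum but the classroom track is higher in aggregate. Whether to stratify depends on how qualification attained during the programme relates to the programme.
Qualification attained during the programme is downstream of the programme. One should not condition on a consequence of treatment, so the overall rates are the right comparison.
So P(outcome | do(the classroom track)) is just the pooled rate for the classroom track: 84/150 = 0.560.

0.56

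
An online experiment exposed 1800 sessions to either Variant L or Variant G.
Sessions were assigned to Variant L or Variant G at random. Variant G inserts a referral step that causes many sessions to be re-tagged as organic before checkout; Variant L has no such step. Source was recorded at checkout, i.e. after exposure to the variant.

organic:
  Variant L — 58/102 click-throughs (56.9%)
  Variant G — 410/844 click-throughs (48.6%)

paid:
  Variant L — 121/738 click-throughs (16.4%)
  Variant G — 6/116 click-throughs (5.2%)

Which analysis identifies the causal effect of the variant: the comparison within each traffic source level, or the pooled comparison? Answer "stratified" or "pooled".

The distribution of traffic source is itself part of what the variant does — it is an intermediate outcome. Holding it fixed would remove that part of the effect; the total effect is the pooled difference.
Pooled: Variant L 21.3% vs Variant G 43.3%; Variant G is higher overall.

pooled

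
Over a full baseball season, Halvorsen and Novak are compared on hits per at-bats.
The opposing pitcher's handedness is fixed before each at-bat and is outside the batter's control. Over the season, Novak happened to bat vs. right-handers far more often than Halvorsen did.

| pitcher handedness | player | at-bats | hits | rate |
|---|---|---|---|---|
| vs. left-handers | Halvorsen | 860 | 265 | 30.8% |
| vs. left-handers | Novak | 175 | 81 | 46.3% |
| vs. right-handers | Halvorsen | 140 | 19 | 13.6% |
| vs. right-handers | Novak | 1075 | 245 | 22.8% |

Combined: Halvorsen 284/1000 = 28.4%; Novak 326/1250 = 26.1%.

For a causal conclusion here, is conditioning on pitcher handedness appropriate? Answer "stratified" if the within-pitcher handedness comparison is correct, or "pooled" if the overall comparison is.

Since pitcher handedness is a pre-existing factor (not a product of the player) and it affects the outcome on its own, it is a confounder. The stratified rates, not the pooled rate, identify the causal effect.
Within each level — vs. left-handers: 30.8% vs 46.3%; vs. right-handers: 13.6% vs 22.8% — Novak is higher every time.

stratified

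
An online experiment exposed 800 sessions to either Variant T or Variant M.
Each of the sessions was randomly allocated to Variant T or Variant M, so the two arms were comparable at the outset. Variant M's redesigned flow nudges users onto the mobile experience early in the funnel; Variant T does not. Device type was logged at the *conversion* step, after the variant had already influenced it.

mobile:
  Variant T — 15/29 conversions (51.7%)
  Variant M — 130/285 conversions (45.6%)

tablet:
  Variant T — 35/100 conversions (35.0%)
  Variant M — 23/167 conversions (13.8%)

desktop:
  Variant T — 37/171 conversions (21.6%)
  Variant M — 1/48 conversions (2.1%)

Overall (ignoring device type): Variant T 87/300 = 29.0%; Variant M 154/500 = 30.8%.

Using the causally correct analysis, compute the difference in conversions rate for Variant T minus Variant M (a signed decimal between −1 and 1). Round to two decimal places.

-0.02

Device type is recorded after the variant and is itself shifted by it — it sits on the causal path from variant to outcome. Conditioning on a mediator would strip out part of the effect we want; the pooled comparison gives the total causal effect.
The causal difference is the pooled difference: 0.290 − 0.308 = -0.018.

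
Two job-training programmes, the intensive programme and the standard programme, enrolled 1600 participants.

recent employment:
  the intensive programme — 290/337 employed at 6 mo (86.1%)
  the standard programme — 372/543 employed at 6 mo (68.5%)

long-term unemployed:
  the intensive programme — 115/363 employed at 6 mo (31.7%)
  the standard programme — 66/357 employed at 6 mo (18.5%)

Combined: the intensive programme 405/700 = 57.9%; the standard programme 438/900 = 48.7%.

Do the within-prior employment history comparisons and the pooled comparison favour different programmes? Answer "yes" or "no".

no

Within each prior employment history level (recent employment 86.1% vs 68.5%; long-term unemployed 31.7% vs 18.5%), the intensive programme has the higher rate every time. Pooled: 57.9% vs 48.7% — the intensive programme has the higher rate overall. They agree.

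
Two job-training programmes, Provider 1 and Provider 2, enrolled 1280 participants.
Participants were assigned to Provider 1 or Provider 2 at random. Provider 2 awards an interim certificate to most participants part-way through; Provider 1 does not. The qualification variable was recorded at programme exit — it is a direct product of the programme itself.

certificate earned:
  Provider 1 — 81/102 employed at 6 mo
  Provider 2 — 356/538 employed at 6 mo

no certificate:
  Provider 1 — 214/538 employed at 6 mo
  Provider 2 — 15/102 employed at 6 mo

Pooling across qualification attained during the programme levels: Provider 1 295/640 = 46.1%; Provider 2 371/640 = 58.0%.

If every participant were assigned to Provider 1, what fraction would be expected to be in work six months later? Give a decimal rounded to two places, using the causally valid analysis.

0.46

Provider 1 is higher inside every qualification attained during the programme stratum but Provider 2 is higher in aggregate. Whether to stratify depends on how qualification attained during the programme relates to the programme.
Qualification attained during the programme lies on the pathway programme → qualification attained during the programme → outcome, so adjusting for it blocks the indirect effect. For the total causal effect of programme, use the unadjusted pooled rates.
So P(outcome | do(Provider 1)) is just the pooled rate for Provider 1: 295/640 = 0.461.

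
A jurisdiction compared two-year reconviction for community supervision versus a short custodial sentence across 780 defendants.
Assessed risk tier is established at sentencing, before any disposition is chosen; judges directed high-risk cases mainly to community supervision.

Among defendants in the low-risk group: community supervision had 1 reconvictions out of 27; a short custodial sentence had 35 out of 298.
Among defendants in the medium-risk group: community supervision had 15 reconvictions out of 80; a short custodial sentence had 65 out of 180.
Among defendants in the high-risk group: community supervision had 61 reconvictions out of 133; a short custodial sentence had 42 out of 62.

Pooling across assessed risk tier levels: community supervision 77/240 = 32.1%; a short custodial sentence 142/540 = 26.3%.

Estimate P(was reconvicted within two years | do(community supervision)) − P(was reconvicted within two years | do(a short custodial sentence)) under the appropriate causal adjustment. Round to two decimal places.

-0.15

The imbalance in assessed risk tier arose from how defendants were allocated, not from anything the disposition did; and assessed risk tier independently affects the outcome. The pooled gap is confounded — condition on assessed risk tier.
Adjusting over the population distribution of assessed risk tier: 0.417·(0.037−0.117) + 0.333·(0.188−0.361) + 0.250·(0.459−0.677) = -0.146.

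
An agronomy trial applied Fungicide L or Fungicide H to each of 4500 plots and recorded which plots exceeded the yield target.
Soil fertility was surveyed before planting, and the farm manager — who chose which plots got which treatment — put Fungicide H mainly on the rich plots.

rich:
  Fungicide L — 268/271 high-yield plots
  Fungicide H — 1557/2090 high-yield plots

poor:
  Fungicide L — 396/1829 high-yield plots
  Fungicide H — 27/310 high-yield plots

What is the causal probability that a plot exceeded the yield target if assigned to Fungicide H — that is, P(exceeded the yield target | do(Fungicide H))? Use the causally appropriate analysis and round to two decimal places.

0.43

Within every soil fertility level Fungicide L has the higher rate, yet pooled Fungicide H does — Simpson's reversal.
Soil fertility satisfies the back-door criterion: it is not a descendant of the fungicide, and it blocks the spurious path from fungicide to outcome. Adjusting for it (i.e., using the within-soil fertility rates) gives the causal effect.
Standardising Fungicide H to the population soil fertility mix: 0.525·1557/2090 + 0.475·27/310 = 0.432.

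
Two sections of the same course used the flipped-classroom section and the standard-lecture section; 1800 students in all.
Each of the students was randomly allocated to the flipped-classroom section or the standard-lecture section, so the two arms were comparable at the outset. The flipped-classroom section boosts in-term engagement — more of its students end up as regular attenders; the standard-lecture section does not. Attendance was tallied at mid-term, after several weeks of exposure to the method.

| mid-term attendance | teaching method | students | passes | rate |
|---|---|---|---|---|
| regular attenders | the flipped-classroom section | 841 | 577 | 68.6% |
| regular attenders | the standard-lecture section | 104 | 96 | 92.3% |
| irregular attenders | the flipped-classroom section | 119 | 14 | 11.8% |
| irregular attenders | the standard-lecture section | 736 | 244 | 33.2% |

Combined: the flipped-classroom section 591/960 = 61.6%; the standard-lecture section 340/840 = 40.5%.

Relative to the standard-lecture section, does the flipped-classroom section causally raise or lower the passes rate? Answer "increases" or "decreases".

increases

Mid-term attendance is recorded after the teaching method and is itself shifted by it — it sits on the causal path from teaching method to outcome. Conditioning on a mediator would strip out part of the effect we want; the pooled comparison gives the total causal effect.
Pooled: the flipped-classroom section 61.6% vs the standard-lecture section 40.5%; the flipped-classroom section is higher overall.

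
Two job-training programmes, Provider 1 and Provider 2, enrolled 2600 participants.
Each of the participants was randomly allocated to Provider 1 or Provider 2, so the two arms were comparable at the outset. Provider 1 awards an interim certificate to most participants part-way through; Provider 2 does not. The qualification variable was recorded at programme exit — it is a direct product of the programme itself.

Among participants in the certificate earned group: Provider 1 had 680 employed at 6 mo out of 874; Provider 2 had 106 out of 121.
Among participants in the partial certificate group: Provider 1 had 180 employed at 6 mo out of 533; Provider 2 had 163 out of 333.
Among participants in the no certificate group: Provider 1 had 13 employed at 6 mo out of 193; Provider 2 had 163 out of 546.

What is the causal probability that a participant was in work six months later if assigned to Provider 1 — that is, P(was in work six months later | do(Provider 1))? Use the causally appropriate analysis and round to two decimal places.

The qualification attained during the programme-specific comparison favours Provider 2 throughout, but the pooled figures favour Provider 1. The question is whether to condition on qualification attained during the programme.
Qualification attained during the programme is recorded after the programme and is itself shifted by it — it sits on the causal path from programme to outcome. Conditioning on a mediator would strip out part of the effect we want; the pooled comparison gives the total causal effect.
So P(outcome | do(Provider 1)) is just the pooled rate for Provider 1: 873/1600 = 0.546.

0.55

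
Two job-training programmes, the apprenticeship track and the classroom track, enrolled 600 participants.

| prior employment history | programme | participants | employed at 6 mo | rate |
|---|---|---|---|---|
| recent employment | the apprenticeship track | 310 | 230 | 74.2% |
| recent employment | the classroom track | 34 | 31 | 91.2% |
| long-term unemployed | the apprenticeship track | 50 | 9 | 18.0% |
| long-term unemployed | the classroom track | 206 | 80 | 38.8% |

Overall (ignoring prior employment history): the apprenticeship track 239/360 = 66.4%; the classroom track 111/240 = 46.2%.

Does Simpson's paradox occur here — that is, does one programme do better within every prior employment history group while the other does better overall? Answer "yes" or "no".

Within each prior employment history level (recent employment 74.2% vs 91.2%; long-term unemployed 18.0% vs 38.8%), the classroom track has the higher rate every time. Pooled: 66.4% vs 46.2% — the apprenticeship track has the higher rate overall. The two comparisons disagree.

yes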